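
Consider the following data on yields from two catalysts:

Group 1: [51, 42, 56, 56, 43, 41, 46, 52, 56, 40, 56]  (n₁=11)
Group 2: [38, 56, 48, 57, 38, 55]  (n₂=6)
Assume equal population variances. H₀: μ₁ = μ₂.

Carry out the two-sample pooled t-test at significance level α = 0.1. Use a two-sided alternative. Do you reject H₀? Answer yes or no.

reject H₀: no

x̄₁=49.000, s₁=6.693, n₁=11
x̄₂=48.667, s₂=8.847, n₂=6
s_p² = [10·6.693² + 5·8.847²]/15 = 55.9556
SE = √(s_p²·(1/11+1/6)) = 3.7964
t = (49.000−48.667)/3.7964 = 0.0878
df = 15
p-value (two-sided) = 0.93120
At α=0.1: p ≥ α → fail to reject H₀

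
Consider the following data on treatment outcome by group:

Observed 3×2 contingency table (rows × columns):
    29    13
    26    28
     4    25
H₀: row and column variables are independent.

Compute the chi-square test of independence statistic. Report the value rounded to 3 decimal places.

test statistic = 21.050

Row totals [42, 54, 29], col totals [59, 66], n=125
χ² = (29−19.82)²/19.82 + (13−22.18)²/22.18 + (26−25.49)²/25.49 + (28−28.51)²/28.51 + (4−13.69)²/13.69 + (25−15.31)²/15.31 = 21.0502
df = 2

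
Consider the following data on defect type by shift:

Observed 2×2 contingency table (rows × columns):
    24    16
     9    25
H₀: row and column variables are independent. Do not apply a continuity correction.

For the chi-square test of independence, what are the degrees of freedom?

df = (r−1)(c−1) = (2−1)·(2−1) = 1

degrees of freedom = 1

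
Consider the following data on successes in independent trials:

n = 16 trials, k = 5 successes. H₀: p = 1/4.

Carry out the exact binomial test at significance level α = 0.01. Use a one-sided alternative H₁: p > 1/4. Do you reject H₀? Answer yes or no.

reject H₀: no

Exact binomial: n=16, k=5, p₀=1/4=0.2500
P(X≥5) from Σ C(n,i)·p₀^i·(1−p₀)^(n−i)
p-value (one-sided, H₁ greater) = 0.36981
At α=0.01: p ≥ α → fail to reject H₀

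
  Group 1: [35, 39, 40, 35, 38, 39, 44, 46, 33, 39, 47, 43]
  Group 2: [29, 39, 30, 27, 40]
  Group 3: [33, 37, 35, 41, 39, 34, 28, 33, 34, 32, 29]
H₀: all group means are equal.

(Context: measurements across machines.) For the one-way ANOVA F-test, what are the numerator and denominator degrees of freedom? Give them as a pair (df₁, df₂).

k = 3 groups, N = 28 total
df = (k−1, N−k) = (3−1, 28−3) = (2, 25)

degrees of freedom = [2, 25]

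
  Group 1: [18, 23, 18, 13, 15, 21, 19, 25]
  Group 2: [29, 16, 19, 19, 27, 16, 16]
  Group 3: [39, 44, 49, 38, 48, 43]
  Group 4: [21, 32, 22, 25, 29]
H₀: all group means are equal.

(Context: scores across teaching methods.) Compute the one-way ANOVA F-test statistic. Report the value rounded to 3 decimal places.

Group means [19.00, 20.29, 43.50, 25.80], grand mean 26.308
SSB = Σnᵢ(x̄ᵢ−x̄)² = 2455.810; SSW = ΣΣ(x−x̄ᵢ)² = 477.729
MSB = 2455.810/3 = 818.6033; MSW = 477.729/22 = 21.7149
F = MSB/MSW = 37.6977
df = (3, 22)

test statistic = 37.698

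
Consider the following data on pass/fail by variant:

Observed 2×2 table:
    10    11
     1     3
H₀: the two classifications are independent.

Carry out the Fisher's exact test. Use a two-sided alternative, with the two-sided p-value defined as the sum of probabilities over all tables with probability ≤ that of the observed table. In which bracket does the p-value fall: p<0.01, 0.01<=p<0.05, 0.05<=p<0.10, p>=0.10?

p-value bracket: p>=0.10

Margins: r₁=21, r₂=4, c₁=11, c₂=14, n=25
p_obs = C(21,10)·C(4,1)/C(25,11); sum pmf over tables with pmf ≤ p_obs
p-value (two-sided) = 0.60435
→ bracket: p>=0.10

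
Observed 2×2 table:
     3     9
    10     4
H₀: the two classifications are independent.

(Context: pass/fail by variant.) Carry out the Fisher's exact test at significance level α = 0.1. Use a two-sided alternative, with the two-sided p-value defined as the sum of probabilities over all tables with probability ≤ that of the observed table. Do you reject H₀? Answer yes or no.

Margins: r₁=12, r₂=14, c₁=13, c₂=13, n=26
p_obs = C(12,3)·C(14,10)/C(26,13); sum pmf over tables with pmf ≤ p_obs
p-value (two-sided) = 0.04718
At α=0.1: p < α → reject H₀

reject H₀: yes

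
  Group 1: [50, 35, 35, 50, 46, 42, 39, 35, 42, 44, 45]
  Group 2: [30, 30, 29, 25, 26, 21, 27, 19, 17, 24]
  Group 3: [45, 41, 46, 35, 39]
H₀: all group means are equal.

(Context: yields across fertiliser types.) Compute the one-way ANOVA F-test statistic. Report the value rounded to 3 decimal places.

Group means [42.09, 24.80, 41.20], grand mean 35.269
SSB = Σnᵢ(x̄ᵢ−x̄)² = 1783.806; SSW = ΣΣ(x−x̄ᵢ)² = 581.309
MSB = 1783.806/2 = 891.9031; MSW = 581.309/23 = 25.2743
F = MSB/MSW = 35.2889
df = (2, 23)

test statistic = 35.289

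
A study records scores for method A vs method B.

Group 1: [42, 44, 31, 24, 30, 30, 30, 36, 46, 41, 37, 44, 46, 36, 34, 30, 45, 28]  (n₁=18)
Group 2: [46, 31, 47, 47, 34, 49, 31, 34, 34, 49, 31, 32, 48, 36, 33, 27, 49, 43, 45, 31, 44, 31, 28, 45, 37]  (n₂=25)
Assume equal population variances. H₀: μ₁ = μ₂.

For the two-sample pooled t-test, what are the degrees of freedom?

degrees of freedom = 41

df = n₁ + n₂ − 2 = 18 + 25 − 2 = 41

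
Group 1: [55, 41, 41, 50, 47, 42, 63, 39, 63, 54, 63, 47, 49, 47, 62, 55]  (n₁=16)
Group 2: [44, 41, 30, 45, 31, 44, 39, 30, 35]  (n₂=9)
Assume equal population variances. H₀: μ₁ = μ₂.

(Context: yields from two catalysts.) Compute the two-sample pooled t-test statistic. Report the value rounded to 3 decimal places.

test statistic = 4.158

x̄₁=51.125, s₁=8.453, n₁=16
x̄₂=37.667, s₂=6.285, n₂=9
s_p² = [15·8.453² + 8·6.285²]/23 = 60.3370
SE = √(s_p²·(1/16+1/9)) = 3.2365
t = (51.125−37.667)/3.2365 = 4.1583
df = 23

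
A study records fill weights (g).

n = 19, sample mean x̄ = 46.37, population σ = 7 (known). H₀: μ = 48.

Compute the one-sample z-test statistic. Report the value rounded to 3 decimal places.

test statistic = -1.015

SE = σ/√n = 7/√19 = 1.6059
z = (x̄−μ₀)/SE = (46.37−48)/1.6059 = -1.0150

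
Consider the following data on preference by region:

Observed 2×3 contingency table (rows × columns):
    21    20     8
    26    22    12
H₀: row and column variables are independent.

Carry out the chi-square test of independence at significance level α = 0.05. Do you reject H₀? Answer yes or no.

reject H₀: no

Row totals [49, 60], col totals [47, 42, 20], n=109
χ² = (21−21.13)²/21.13 + (20−18.88)²/18.88 + (8−8.99)²/8.99 + (26−25.87)²/25.87 + (22−23.12)²/23.12 + (12−11.01)²/11.01 = 0.3203
df = 2
p-value (upper-tail) = 0.85201
At α=0.05: p ≥ α → fail to reject H₀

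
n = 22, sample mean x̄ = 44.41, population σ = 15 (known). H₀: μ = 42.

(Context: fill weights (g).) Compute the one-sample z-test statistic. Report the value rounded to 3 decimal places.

SE = σ/√n = 15/√22 = 3.1980
z = (x̄−μ₀)/SE = (44.41−42)/3.1980 = 0.7536

test statistic = 0.754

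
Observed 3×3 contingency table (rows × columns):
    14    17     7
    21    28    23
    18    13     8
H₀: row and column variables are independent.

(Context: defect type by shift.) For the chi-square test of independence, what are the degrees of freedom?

df = (r−1)(c−1) = (3−1)·(3−1) = 4

degrees of freedom = 4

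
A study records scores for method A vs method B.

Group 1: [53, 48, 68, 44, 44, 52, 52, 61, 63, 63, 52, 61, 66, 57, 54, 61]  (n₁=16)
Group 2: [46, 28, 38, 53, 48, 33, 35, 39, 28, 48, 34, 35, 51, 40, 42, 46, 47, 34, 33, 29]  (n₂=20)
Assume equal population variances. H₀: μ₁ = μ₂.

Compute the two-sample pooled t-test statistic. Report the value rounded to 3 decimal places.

x̄₁=56.188, s₁=7.441, n₁=16
x̄₂=39.350, s₂=7.842, n₂=20
s_p² = [15·7.441² + 19·7.842²]/34 = 58.7938
SE = √(s_p²·(1/16+1/20)) = 2.5718
t = (56.188−39.350)/2.5718 = 6.5469
df = 34

test statistic = 6.547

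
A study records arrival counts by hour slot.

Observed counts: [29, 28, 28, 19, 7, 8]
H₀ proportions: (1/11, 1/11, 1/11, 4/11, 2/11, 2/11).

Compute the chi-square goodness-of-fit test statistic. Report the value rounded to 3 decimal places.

test statistic = 117.246

n = 119; E_i = n·p_i = [10.82, 10.82, 10.82, 43.27, 21.64, 21.64]
χ² = (29−10.82)²/10.82 + (28−10.82)²/10.82 + (28−10.82)²/10.82 + (19−43.27)²/43.27 + (7−21.64)²/21.64 + (8−21.64)²/21.64 = 117.2458
df = 5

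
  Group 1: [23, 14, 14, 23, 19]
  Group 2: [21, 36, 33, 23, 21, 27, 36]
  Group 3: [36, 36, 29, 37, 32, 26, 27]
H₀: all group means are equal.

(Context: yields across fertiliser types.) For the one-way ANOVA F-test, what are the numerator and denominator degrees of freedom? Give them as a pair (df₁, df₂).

k = 3 groups, N = 19 total
df = (k−1, N−k) = (3−1, 19−3) = (2, 16)

degrees of freedom = [2, 16]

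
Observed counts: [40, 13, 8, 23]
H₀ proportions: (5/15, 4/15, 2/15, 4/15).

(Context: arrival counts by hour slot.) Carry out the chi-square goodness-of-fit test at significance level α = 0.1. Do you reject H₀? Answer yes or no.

reject H₀: yes

n = 84; E_i = n·p_i = [28.00, 22.40, 11.20, 22.40]
χ² = (40−28.00)²/28.00 + (13−22.40)²/22.40 + (8−11.20)²/11.20 + (23−22.40)²/22.40 = 10.0179
df = 3
p-value (upper-tail) = 0.01841
At α=0.1: p < α → reject H₀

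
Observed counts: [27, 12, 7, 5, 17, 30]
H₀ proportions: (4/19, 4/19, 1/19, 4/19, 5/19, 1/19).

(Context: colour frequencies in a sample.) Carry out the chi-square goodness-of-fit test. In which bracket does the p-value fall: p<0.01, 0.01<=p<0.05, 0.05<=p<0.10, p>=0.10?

n = 98; E_i = n·p_i = [20.63, 20.63, 5.16, 20.63, 25.79, 5.16]
χ² = (27−20.63)²/20.63 + (12−20.63)²/20.63 + (7−5.16)²/5.16 + (5−20.63)²/20.63 + (17−25.79)²/25.79 + (30−5.16)²/5.16 = 140.7214
df = 5
p-value (upper-tail) = 0.00000
→ bracket: p<0.01

p-value bracket: p<0.01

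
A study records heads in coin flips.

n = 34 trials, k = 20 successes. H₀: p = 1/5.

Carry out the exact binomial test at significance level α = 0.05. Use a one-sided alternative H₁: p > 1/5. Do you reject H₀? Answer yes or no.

Exact binomial: n=34, k=20, p₀=1/5=0.2000
P(X≥20) from Σ C(n,i)·p₀^i·(1−p₀)^(n−i)
p-value (one-sided, H₁ greater) = 0.00000
At α=0.05: p < α → reject H₀

reject H₀: yes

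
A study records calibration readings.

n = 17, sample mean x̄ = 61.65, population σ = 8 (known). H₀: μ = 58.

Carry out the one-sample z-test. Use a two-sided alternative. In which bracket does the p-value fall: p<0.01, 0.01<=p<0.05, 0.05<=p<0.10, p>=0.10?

p-value bracket: 0.05<=p<0.10

SE = σ/√n = 8/√17 = 1.9403
z = (x̄−μ₀)/SE = (61.65−58)/1.9403 = 1.8812
p-value (two-sided) = 0.05995
→ bracket: 0.05<=p<0.10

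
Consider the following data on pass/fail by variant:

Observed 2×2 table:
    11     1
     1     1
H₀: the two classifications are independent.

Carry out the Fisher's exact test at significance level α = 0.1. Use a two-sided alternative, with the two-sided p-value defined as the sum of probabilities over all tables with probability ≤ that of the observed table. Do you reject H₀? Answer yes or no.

reject H₀: no

Margins: r₁=12, r₂=2, c₁=12, c₂=2, n=14
p_obs = C(12,11)·C(2,1)/C(14,12); sum pmf over tables with pmf ≤ p_obs
p-value (two-sided) = 0.27473
At α=0.1: p ≥ α → fail to reject H₀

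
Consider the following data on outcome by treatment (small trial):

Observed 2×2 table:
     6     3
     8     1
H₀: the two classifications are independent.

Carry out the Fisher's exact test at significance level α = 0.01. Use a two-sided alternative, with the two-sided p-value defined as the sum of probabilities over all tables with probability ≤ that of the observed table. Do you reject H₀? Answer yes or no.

reject H₀: no

Margins: r₁=9, r₂=9, c₁=14, c₂=4, n=18
p_obs = C(9,6)·C(9,8)/C(18,14); sum pmf over tables with pmf ≤ p_obs
p-value (two-sided) = 0.57647
At α=0.01: p ≥ α → fail to reject H₀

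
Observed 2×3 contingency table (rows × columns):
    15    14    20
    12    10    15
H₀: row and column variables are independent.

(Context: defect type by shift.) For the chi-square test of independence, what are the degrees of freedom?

df = (r−1)(c−1) = (2−1)·(3−1) = 2

degrees of freedom = 2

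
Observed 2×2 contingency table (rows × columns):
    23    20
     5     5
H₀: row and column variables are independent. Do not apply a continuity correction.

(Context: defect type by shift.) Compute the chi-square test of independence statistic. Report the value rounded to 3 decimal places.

Row totals [43, 10], col totals [28, 25], n=53
χ² = (23−22.72)²/22.72 + (20−20.28)²/20.28 + (5−5.28)²/5.28 + (5−4.72)²/4.72 = 0.0396
df = 1

test statistic = 0.040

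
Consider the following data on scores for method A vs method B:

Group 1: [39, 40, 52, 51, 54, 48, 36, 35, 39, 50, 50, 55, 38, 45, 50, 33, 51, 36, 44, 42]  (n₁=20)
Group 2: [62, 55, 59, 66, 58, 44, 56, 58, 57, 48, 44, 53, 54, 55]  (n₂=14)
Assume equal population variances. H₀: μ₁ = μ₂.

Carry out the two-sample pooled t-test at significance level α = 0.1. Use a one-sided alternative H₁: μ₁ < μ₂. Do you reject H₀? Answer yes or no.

reject H₀: yes

x̄₁=44.400, s₁=7.037, n₁=20
x̄₂=54.929, s₂=6.232, n₂=14
s_p² = [19·7.037² + 13·6.232²]/32 = 45.1790
SE = √(s_p²·(1/20+1/14)) = 2.3422
t = (44.400−54.929)/2.3422 = -4.4951
df = 32
p-value (one-sided, H₁ less) = 0.00004
At α=0.1: p < α → reject H₀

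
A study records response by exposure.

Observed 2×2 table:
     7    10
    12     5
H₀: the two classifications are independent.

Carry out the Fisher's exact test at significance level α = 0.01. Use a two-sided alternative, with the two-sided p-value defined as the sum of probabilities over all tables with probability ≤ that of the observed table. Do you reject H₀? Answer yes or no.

reject H₀: no

Margins: r₁=17, r₂=17, c₁=19, c₂=15, n=34
p_obs = C(17,7)·C(17,12)/C(34,19); sum pmf over tables with pmf ≤ p_obs
p-value (two-sided) = 0.16632
At α=0.01: p ≥ α → fail to reject H₀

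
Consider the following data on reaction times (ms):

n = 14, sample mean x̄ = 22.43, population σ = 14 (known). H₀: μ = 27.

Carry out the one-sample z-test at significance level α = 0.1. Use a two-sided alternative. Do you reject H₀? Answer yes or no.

SE = σ/√n = 14/√14 = 3.7417
z = (x̄−μ₀)/SE = (22.43−27)/3.7417 = -1.2214
p-value (two-sided) = 0.22194
At α=0.1: p ≥ α → fail to reject H₀

reject H₀: no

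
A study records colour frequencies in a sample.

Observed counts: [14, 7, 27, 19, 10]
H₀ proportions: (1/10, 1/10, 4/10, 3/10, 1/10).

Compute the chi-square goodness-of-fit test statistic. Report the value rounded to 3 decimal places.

test statistic = 7.102

n = 77; E_i = n·p_i = [7.70, 7.70, 30.80, 23.10, 7.70]
χ² = (14−7.70)²/7.70 + (7−7.70)²/7.70 + (27−30.80)²/30.80 + (19−23.10)²/23.10 + (10−7.70)²/7.70 = 7.1017
df = 4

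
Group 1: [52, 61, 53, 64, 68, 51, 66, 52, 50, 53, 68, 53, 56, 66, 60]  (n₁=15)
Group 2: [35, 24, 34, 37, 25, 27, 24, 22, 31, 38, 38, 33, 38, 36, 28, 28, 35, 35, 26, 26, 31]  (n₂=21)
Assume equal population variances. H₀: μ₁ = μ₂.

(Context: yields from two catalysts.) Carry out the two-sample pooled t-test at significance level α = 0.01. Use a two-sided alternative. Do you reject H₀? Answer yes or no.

reject H₀: yes

x̄₁=58.200, s₁=6.763, n₁=15
x̄₂=31.000, s₂=5.329, n₂=21
s_p² = [14·6.763² + 20·5.329²]/34 = 35.5412
SE = √(s_p²·(1/15+1/21)) = 2.0154
t = (58.200−31.000)/2.0154 = 13.4961
df = 34
p-value (two-sided) = 0.00000
At α=0.01: p < α → reject H₀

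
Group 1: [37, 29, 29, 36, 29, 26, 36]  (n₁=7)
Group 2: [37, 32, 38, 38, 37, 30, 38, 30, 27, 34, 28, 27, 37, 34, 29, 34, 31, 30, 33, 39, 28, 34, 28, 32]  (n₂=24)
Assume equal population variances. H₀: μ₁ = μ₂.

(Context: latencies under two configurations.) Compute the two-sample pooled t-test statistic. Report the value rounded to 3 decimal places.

x̄₁=31.714, s₁=4.461, n₁=7
x̄₂=32.708, s₂=3.940, n₂=24
s_p² = [6·4.461² + 23·3.940²]/29 = 16.4271
SE = √(s_p²·(1/7+1/24)) = 1.7410
t = (31.714−32.708)/1.7410 = -0.5710
df = 29

test statistic = -0.571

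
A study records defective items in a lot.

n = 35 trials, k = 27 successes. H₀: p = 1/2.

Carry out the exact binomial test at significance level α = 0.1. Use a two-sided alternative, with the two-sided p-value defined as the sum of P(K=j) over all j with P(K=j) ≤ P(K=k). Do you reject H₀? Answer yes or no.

reject H₀: yes

Exact binomial: n=35, k=27, p₀=1/2=0.5000
P(X=j) = C(n,j)·p₀^j·(1−p₀)^(n−j); p = Σ P(X=j) over j with P(X=j) ≤ P(X=27)
p-value (two-sided) = 0.00188
At α=0.1: p < α → reject H₀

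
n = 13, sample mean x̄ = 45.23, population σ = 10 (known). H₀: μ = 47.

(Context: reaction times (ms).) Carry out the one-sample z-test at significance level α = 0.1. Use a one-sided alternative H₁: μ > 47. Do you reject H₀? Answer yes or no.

SE = σ/√n = 10/√13 = 2.7735
z = (x̄−μ₀)/SE = (45.23−47)/2.7735 = -0.6382
p-value (one-sided, H₁ greater) = 0.73832
At α=0.1: p ≥ α → fail to reject H₀

reject H₀: no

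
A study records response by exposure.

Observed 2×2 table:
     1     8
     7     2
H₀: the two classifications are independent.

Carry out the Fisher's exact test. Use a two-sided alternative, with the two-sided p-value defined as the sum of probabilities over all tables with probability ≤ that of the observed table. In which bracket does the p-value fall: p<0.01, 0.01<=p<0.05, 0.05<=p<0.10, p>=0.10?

p-value bracket: 0.01<=p<0.05

Margins: r₁=9, r₂=9, c₁=8, c₂=10, n=18
p_obs = C(9,1)·C(9,7)/C(18,8); sum pmf over tables with pmf ≤ p_obs
p-value (two-sided) = 0.01522
→ bracket: 0.01<=p<0.05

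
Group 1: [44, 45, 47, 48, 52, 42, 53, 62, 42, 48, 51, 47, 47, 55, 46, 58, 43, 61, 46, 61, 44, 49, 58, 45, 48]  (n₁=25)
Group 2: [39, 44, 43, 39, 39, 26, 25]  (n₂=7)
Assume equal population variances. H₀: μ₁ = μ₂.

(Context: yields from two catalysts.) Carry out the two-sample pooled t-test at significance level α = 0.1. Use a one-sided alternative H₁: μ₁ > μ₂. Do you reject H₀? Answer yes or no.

reject H₀: yes

x̄₁=49.680, s₁=6.196, n₁=25
x̄₂=36.429, s₂=7.743, n₂=7
s_p² = [24·6.196² + 6·7.743²]/30 = 42.7051
SE = √(s_p²·(1/25+1/7)) = 2.7944
t = (49.680−36.429)/2.7944 = 4.7421
df = 30
p-value (one-sided, H₁ greater) = 0.00002
At α=0.1: p < α → reject H₀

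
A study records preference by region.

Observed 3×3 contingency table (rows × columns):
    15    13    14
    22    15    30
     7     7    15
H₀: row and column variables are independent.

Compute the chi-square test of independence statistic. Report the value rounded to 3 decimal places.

test statistic = 3.008

Row totals [42, 67, 29], col totals [44, 35, 59], n=138
χ² = (15−13.39)²/13.39 + (13−10.65)²/10.65 + (14−17.96)²/17.96 + (22−21.36)²/21.36 + (15−16.99)²/16.99 + (30−28.64)²/28.64 + (7−9.25)²/9.25 + (7−7.36)²/7.36 + (15−12.40)²/12.40 = 3.0081
df = 4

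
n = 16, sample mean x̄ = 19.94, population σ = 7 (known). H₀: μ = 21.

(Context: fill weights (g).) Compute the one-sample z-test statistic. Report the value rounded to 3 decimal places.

test statistic = -0.606

SE = σ/√n = 7/√16 = 1.7500
z = (x̄−μ₀)/SE = (19.94−21)/1.7500 = -0.6057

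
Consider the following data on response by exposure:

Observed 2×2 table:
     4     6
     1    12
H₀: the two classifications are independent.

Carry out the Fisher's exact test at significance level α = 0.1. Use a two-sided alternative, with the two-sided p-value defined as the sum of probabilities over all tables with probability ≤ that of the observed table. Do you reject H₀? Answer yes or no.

Margins: r₁=10, r₂=13, c₁=5, c₂=18, n=23
p_obs = C(10,4)·C(13,1)/C(23,5); sum pmf over tables with pmf ≤ p_obs
p-value (two-sided) = 0.12687
At α=0.1: p ≥ α → fail to reject H₀

reject H₀: no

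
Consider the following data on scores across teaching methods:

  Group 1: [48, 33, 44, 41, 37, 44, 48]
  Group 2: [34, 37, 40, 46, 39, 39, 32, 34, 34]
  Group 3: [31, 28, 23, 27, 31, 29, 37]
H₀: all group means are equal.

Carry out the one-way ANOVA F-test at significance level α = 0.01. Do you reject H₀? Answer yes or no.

reject H₀: yes

Group means [42.14, 37.22, 29.43], grand mean 36.348
SSB = Σnᵢ(x̄ᵢ−x̄)² = 577.090; SSW = ΣΣ(x−x̄ᵢ)² = 448.127
MSB = 577.090/2 = 288.5452; MSW = 448.127/20 = 22.4063
F = MSB/MSW = 12.8778
df = (2, 20)
p-value (upper-tail) = 0.00025
At α=0.01: p < α → reject H₀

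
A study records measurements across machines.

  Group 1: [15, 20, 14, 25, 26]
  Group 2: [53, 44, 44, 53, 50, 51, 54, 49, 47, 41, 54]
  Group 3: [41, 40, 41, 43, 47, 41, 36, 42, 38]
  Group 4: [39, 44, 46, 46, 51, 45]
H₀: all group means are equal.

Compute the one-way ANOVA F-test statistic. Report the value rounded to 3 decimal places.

test statistic = 57.018

Group means [20.00, 49.09, 41.00, 45.17], grand mean 41.290
SSB = Σnᵢ(x̄ᵢ−x̄)² = 3026.645; SSW = ΣΣ(x−x̄ᵢ)² = 477.742
MSB = 3026.645/3 = 1008.8816; MSW = 477.742/27 = 17.6942
F = MSB/MSW = 57.0178
df = (3, 27)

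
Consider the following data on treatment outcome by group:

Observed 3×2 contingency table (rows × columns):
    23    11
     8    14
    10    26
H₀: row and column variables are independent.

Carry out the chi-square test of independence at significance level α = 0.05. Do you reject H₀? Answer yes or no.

Row totals [34, 22, 36], col totals [41, 51], n=92
χ² = (23−15.15)²/15.15 + (11−18.85)²/18.85 + (8−9.80)²/9.80 + (14−12.20)²/12.20 + (10−16.04)²/16.04 + (26−19.96)²/19.96 = 12.0380
df = 2
p-value (upper-tail) = 0.00243
At α=0.05: p < α → reject H₀

reject H₀: yes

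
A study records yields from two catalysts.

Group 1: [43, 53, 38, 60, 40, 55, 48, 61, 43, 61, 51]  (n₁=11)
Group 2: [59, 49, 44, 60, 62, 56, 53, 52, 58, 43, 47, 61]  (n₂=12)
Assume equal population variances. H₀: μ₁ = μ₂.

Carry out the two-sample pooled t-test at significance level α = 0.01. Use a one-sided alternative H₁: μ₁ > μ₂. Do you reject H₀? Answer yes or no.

x̄₁=50.273, s₁=8.498, n₁=11
x̄₂=53.667, s₂=6.692, n₂=12
s_p² = [10·8.498² + 11·6.692²]/21 = 57.8499
SE = √(s_p²·(1/11+1/12)) = 3.1749
t = (50.273−53.667)/3.1749 = -1.0690
df = 21
p-value (one-sided, H₁ greater) = 0.85140
At α=0.01: p ≥ α → fail to reject H₀

reject H₀: no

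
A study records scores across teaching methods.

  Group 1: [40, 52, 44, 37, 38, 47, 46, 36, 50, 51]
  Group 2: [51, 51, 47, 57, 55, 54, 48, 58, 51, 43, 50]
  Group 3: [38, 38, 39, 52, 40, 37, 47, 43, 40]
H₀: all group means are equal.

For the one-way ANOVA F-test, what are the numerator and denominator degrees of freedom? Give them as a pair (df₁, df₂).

k = 3 groups, N = 30 total
df = (k−1, N−k) = (3−1, 30−3) = (2, 27)

degrees of freedom = [2, 27]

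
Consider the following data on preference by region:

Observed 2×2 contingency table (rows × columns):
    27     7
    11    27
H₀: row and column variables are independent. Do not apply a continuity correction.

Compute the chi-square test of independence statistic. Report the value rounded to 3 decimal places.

Row totals [34, 38], col totals [38, 34], n=72
χ² = (27−17.94)²/17.94 + (7−16.06)²/16.06 + (11−20.06)²/20.06 + (27−17.94)²/17.94 = 18.3359
df = 1

test statistic = 18.336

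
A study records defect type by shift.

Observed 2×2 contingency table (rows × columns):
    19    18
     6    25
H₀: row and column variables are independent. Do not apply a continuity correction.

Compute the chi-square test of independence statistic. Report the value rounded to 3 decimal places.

test statistic = 7.428

Row totals [37, 31], col totals [25, 43], n=68
χ² = (19−13.60)²/13.60 + (18−23.40)²/23.40 + (6−11.40)²/11.40 + (25−19.60)²/19.60 = 7.4280
df = 1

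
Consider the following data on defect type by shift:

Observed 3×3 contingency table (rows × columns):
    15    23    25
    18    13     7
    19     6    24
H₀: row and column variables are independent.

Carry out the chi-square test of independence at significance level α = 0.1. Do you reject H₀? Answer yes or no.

Row totals [63, 38, 49], col totals [52, 42, 56], n=150
χ² = (15−21.84)²/21.84 + (23−17.64)²/17.64 + (25−23.52)²/23.52 + (18−13.17)²/13.17 + (13−10.64)²/10.64 + (7−14.19)²/14.19 + (19−16.99)²/16.99 + (6−13.72)²/13.72 + (24−18.29)²/18.29 = 16.1593
df = 4
p-value (upper-tail) = 0.00281
At α=0.1: p < α → reject H₀

reject H₀: yes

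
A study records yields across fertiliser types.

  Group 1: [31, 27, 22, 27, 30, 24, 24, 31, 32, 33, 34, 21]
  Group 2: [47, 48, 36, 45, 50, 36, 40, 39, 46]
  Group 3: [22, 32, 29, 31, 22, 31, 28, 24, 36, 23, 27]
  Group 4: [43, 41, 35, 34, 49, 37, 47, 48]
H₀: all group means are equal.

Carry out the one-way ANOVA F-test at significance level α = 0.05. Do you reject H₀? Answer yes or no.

Group means [28.00, 43.00, 27.73, 41.75], grand mean 34.050
SSB = Σnᵢ(x̄ᵢ−x̄)² = 2074.218; SSW = ΣΣ(x−x̄ᵢ)² = 905.682
MSB = 2074.218/3 = 691.4061; MSW = 905.682/36 = 25.1578
F = MSB/MSW = 27.4827
df = (3, 36)
p-value (upper-tail) = 0.00000
At α=0.05: p < α → reject H₀

reject H₀: yes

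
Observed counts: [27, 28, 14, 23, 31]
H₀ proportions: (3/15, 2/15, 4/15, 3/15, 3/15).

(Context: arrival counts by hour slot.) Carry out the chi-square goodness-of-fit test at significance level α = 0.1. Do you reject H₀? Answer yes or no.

reject H₀: yes

n = 123; E_i = n·p_i = [24.60, 16.40, 32.80, 24.60, 24.60]
χ² = (27−24.60)²/24.60 + (28−16.40)²/16.40 + (14−32.80)²/32.80 + (23−24.60)²/24.60 + (31−24.60)²/24.60 = 20.9837
df = 4
p-value (upper-tail) = 0.00032
At α=0.1: p < α → reject H₀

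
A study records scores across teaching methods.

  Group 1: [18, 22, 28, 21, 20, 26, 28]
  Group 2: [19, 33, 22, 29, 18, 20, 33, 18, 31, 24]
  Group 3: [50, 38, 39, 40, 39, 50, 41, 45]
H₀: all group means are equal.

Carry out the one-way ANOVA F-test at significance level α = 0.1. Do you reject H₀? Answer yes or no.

Group means [23.29, 24.70, 42.75], grand mean 30.080
SSB = Σnᵢ(x̄ᵢ−x̄)² = 1896.811; SSW = ΣΣ(x−x̄ᵢ)² = 617.029
MSB = 1896.811/2 = 948.4057; MSW = 617.029/22 = 28.0468
F = MSB/MSW = 33.8152
df = (2, 22)
p-value (upper-tail) = 0.00000
At α=0.1: p < α → reject H₀

reject H₀: yes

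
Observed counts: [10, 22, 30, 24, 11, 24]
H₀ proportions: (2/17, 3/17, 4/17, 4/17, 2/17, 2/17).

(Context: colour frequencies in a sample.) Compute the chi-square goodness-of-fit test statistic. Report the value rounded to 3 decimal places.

test statistic = 9.497

n = 121; E_i = n·p_i = [14.24, 21.35, 28.47, 28.47, 14.24, 14.24]
χ² = (10−14.24)²/14.24 + (22−21.35)²/21.35 + (30−28.47)²/28.47 + (24−28.47)²/28.47 + (11−14.24)²/14.24 + (24−14.24)²/14.24 = 9.4972
df = 5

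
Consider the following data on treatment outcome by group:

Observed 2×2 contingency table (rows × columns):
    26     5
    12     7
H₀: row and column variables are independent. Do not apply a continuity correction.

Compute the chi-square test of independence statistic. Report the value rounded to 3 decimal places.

Row totals [31, 19], col totals [38, 12], n=50
χ² = (26−23.56)²/23.56 + (5−7.44)²/7.44 + (12−14.44)²/14.44 + (7−4.56)²/4.56 = 2.7708
df = 1

test statistic = 2.771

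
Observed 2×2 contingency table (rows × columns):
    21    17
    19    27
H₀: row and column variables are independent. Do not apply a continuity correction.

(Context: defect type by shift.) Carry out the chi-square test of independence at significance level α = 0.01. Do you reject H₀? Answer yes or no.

reject H₀: no

Row totals [38, 46], col totals [40, 44], n=84
χ² = (21−18.10)²/18.10 + (17−19.90)²/19.90 + (19−21.90)²/21.90 + (27−24.10)²/24.10 = 1.6256
df = 1
p-value (upper-tail) = 0.20232
At α=0.01: p ≥ α → fail to reject H₀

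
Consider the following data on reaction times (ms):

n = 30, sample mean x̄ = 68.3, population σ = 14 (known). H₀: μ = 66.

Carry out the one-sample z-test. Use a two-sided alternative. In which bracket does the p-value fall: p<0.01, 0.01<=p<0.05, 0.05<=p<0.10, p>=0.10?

p-value bracket: p>=0.10

SE = σ/√n = 14/√30 = 2.5560
z = (x̄−μ₀)/SE = (68.3−66)/2.5560 = 0.8998
p-value (two-sided) = 0.36821
→ bracket: p>=0.10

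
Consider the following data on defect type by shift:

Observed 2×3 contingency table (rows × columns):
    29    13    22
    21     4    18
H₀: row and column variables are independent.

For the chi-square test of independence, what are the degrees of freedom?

df = (r−1)(c−1) = (2−1)·(3−1) = 2

degrees of freedom = 2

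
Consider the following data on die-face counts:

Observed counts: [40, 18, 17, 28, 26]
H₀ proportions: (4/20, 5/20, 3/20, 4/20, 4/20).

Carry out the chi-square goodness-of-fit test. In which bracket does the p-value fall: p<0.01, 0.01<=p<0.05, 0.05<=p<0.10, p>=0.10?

n = 129; E_i = n·p_i = [25.80, 32.25, 19.35, 25.80, 25.80]
χ² = (40−25.80)²/25.80 + (18−32.25)²/32.25 + (17−19.35)²/19.35 + (28−25.80)²/25.80 + (26−25.80)²/25.80 = 14.5866
df = 4
p-value (upper-tail) = 0.00564
→ bracket: p<0.01

p-value bracket: p<0.01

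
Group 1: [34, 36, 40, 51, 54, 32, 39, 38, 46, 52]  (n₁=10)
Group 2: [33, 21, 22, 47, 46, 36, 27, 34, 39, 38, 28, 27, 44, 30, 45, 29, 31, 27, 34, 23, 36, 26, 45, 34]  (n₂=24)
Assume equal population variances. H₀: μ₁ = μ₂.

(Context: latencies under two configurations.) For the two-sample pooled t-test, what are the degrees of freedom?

degrees of freedom = 32

df = n₁ + n₂ − 2 = 10 + 24 − 2 = 32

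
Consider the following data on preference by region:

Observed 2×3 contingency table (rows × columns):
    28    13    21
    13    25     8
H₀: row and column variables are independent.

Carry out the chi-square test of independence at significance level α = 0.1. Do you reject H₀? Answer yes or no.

Row totals [62, 46], col totals [41, 38, 29], n=108
χ² = (28−23.54)²/23.54 + (13−21.81)²/21.81 + (21−16.65)²/16.65 + (13−17.46)²/17.46 + (25−16.19)²/16.19 + (8−12.35)²/12.35 = 13.0203
df = 2
p-value (upper-tail) = 0.00149
At α=0.1: p < α → reject H₀

reject H₀: yes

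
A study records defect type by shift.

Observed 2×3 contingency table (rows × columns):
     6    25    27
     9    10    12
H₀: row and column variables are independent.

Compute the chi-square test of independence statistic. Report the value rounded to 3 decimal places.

test statistic = 5.074

Row totals [58, 31], col totals [15, 35, 39], n=89
χ² = (6−9.78)²/9.78 + (25−22.81)²/22.81 + (27−25.42)²/25.42 + (9−5.22)²/5.22 + (10−12.19)²/12.19 + (12−13.58)²/13.58 = 5.0737
df = 2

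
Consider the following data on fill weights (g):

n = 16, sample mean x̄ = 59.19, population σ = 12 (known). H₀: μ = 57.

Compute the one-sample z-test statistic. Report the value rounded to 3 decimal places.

SE = σ/√n = 12/√16 = 3.0000
z = (x̄−μ₀)/SE = (59.19−57)/3.0000 = 0.7300

test statistic = 0.730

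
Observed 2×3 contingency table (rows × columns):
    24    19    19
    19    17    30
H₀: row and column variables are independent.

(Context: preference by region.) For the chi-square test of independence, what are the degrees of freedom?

degrees of freedom = 2

df = (r−1)(c−1) = (2−1)·(3−1) = 2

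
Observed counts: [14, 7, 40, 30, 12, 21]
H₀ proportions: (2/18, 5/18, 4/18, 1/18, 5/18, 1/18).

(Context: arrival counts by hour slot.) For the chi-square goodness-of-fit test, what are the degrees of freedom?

degrees of freedom = 5

df = k − 1 = 6 − 1 = 5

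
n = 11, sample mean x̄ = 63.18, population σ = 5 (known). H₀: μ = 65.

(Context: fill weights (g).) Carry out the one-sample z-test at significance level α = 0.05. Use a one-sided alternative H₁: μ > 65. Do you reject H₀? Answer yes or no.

reject H₀: no

SE = σ/√n = 5/√11 = 1.5076
z = (x̄−μ₀)/SE = (63.18−65)/1.5076 = -1.2073
p-value (one-sided, H₁ greater) = 0.88633
At α=0.05: p ≥ α → fail to reject H₀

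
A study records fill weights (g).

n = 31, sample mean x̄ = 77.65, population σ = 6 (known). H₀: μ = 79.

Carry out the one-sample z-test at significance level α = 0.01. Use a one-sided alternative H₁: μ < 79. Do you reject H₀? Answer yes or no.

reject H₀: no

SE = σ/√n = 6/√31 = 1.0776
z = (x̄−μ₀)/SE = (77.65−79)/1.0776 = -1.2527
p-value (one-sided, H₁ less) = 0.10515
At α=0.01: p ≥ α → fail to reject H₀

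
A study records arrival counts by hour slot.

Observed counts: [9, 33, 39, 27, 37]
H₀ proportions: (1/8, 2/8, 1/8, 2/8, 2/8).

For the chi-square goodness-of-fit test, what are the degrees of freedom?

df = k − 1 = 5 − 1 = 4

degrees of freedom = 4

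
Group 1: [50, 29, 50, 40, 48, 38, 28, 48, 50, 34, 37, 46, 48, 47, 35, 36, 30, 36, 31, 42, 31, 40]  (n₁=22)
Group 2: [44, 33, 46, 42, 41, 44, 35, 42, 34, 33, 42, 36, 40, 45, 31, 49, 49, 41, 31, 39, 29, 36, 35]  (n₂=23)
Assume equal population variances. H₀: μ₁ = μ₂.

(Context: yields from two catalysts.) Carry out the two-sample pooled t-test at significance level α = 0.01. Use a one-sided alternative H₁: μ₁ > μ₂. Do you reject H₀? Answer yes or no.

x̄₁=39.727, s₁=7.598, n₁=22
x̄₂=39.000, s₂=5.823, n₂=23
s_p² = [21·7.598² + 22·5.823²]/43 = 45.5433
SE = √(s_p²·(1/22+1/23)) = 2.0125
t = (39.727−39.000)/2.0125 = 0.3614
df = 43
p-value (one-sided, H₁ greater) = 0.35980
At α=0.01: p ≥ α → fail to reject H₀

reject H₀: no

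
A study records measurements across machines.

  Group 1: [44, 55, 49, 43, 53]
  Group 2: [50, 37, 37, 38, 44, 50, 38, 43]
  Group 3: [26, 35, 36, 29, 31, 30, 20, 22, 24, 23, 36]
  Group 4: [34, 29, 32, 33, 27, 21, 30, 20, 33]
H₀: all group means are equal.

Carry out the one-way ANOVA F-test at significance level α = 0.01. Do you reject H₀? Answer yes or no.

Group means [48.80, 42.12, 28.36, 28.78], grand mean 34.909
SSB = Σnᵢ(x̄ᵢ−x̄)² = 2190.951; SSW = ΣΣ(x−x̄ᵢ)² = 877.776
MSB = 2190.951/3 = 730.3171; MSW = 877.776/29 = 30.2681
F = MSB/MSW = 24.1282
df = (3, 29)
p-value (upper-tail) = 0.00000
At α=0.01: p < α → reject H₀

reject H₀: yes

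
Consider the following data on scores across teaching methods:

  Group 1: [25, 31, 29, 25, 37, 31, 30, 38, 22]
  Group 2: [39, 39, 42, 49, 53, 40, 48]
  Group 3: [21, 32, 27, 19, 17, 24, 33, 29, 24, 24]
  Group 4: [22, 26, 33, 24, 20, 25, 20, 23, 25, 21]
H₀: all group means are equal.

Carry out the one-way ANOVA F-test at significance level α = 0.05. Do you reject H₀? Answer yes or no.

reject H₀: yes

Group means [29.78, 44.29, 25.00, 23.90], grand mean 29.639
SSB = Σnᵢ(x̄ᵢ−x̄)² = 2046.421; SSW = ΣΣ(x−x̄ᵢ)² = 805.884
MSB = 2046.421/3 = 682.1405; MSW = 805.884/32 = 25.1839
F = MSB/MSW = 27.0864
df = (3, 32)
p-value (upper-tail) = 0.00000
At α=0.05: p < α → reject H₀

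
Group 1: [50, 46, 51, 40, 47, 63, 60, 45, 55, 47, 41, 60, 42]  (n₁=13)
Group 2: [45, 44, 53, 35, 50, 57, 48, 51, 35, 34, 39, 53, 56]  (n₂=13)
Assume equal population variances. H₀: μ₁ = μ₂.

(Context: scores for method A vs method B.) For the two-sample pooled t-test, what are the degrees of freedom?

df = n₁ + n₂ − 2 = 13 + 13 − 2 = 24

degrees of freedom = 24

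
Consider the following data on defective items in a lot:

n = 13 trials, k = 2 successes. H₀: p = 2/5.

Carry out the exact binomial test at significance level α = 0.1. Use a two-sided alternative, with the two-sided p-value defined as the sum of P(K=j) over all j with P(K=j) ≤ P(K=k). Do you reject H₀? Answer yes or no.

reject H₀: yes

Exact binomial: n=13, k=2, p₀=2/5=0.4000
P(X=j) = C(n,j)·p₀^j·(1−p₀)^(n−j); p = Σ P(X=j) over j with P(X=j) ≤ P(X=2)
p-value (two-sided) = 0.08999
At α=0.1: p < α → reject H₀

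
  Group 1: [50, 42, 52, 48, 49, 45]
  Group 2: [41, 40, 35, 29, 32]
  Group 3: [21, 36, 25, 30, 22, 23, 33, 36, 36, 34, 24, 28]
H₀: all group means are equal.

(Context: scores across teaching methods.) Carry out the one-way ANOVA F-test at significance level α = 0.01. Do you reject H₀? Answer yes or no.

reject H₀: yes

Group means [47.67, 35.40, 29.00], grand mean 35.261
SSB = Σnᵢ(x̄ᵢ−x̄)² = 1393.901; SSW = ΣΣ(x−x̄ᵢ)² = 550.533
MSB = 1393.901/2 = 696.9507; MSW = 550.533/20 = 27.5267
F = MSB/MSW = 25.3191
df = (2, 20)
p-value (upper-tail) = 0.00000
At α=0.01: p < α → reject H₀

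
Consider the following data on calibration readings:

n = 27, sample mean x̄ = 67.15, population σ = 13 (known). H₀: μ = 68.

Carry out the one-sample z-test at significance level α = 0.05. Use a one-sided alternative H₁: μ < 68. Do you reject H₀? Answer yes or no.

reject H₀: no

SE = σ/√n = 13/√27 = 2.5019
z = (x̄−μ₀)/SE = (67.15−68)/2.5019 = -0.3397
p-value (one-sided, H₁ less) = 0.36702
At α=0.05: p ≥ α → fail to reject H₀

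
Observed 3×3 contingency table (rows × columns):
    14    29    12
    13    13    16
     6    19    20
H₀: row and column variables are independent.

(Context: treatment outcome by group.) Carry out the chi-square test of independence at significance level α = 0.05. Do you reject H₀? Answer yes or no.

Row totals [55, 42, 45], col totals [33, 61, 48], n=142
χ² = (14−12.78)²/12.78 + (29−23.63)²/23.63 + (12−18.59)²/18.59 + (13−9.76)²/9.76 + (13−18.04)²/18.04 + (16−14.20)²/14.20 + (6−10.46)²/10.46 + (19−19.33)²/19.33 + (20−15.21)²/15.21 = 9.8017
df = 4
p-value (upper-tail) = 0.04390
At α=0.05: p < α → reject H₀

reject H₀: yes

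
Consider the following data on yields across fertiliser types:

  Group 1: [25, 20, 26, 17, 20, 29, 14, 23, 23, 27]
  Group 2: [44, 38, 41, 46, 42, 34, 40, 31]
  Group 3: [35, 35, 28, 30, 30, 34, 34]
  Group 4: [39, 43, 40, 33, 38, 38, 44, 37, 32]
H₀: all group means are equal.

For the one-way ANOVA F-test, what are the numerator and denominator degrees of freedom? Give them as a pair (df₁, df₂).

degrees of freedom = [3, 30]

k = 4 groups, N = 34 total
df = (k−1, N−k) = (4−1, 34−4) = (3, 30)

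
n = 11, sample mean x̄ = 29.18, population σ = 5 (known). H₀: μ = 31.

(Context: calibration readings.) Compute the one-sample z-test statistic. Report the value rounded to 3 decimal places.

test statistic = -1.207

SE = σ/√n = 5/√11 = 1.5076
z = (x̄−μ₀)/SE = (29.18−31)/1.5076 = -1.2073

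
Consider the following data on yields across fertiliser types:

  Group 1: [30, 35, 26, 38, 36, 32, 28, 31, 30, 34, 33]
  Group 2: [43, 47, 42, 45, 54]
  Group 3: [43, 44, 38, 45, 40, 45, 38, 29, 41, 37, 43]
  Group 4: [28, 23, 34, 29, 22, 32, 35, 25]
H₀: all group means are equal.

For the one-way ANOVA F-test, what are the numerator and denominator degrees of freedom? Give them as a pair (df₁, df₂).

k = 4 groups, N = 35 total
df = (k−1, N−k) = (4−1, 35−4) = (3, 31)

degrees of freedom = [3, 31]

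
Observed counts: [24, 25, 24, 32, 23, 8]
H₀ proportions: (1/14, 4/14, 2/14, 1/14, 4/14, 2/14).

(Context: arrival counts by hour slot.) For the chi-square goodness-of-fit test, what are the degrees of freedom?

df = k − 1 = 6 − 1 = 5

degrees of freedom = 5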